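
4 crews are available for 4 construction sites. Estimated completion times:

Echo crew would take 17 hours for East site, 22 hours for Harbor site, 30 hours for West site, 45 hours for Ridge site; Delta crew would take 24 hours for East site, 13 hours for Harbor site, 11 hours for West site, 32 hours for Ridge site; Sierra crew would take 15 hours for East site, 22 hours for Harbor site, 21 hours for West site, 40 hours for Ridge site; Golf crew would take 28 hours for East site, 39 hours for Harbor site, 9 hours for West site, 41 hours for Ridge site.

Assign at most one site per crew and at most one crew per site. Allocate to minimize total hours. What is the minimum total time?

Minimum total: 78 hours

Optimal: Echo crew→Harbor site (22 hours), Delta crew→Ridge site (32 hours), Sierra crew→East site (15 hours), Golf crew→West site (9 hours) — total 22+32+15+9 = 78 hours.
Next-best assignment: Echo crew→East site, Delta crew→Harbor site, Sierra crew→Ridge site, Golf crew→West site = 79 hours.
Swapping Delta crew↔Echo crew (Delta crew→Harbor site 13 hours, Echo crew→Ridge site 45 hours) adds 4.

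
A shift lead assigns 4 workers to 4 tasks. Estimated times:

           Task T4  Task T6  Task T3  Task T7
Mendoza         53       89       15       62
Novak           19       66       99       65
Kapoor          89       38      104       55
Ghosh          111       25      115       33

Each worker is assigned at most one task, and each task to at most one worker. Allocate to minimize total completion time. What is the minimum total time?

Optimal: Mendoza→Task T3 (15 min), Novak→Task T4 (19 min), Kapoor→Task T6 (38 min), Ghosh→Task T7 (33 min) — total 15+19+38+33 = 105 min.
Column-greedy (each task in turn goes to its cheapest remaining worker) gives 114 min, worse by 9.

Minimum total: 105 min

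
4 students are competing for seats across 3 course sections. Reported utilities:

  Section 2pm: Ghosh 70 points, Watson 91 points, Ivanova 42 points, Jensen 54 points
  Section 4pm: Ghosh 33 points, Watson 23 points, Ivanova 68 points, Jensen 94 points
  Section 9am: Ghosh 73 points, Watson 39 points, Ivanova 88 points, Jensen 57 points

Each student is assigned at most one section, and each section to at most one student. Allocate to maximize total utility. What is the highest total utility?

Maximum total: 273 points

Treat this as an assignment problem: match each student to one section.
Optimal: Watson→Section 2pm (91 points), Jensen→Section 4pm (94 points), Ivanova→Section 9am (88 points) — total 91+94+88 = 273 points.
Row-greedy (each student in turn takes its best remaining section) gives 232 points, worse by 41.
Swapping Ivanova↔Watson (Ivanova→Section 2pm 42 points, Watson→Section 9am 39 points) loses 98.
No other one-to-one assignment exceeds 273 points.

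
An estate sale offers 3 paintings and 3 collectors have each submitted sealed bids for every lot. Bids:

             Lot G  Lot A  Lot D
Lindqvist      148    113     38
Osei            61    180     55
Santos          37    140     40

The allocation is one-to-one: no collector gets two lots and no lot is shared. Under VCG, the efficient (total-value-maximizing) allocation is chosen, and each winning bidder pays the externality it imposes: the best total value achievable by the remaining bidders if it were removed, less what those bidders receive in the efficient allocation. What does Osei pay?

Efficient allocation: Lindqvist→Lot G ($148), Osei→Lot A ($180), Santos→Lot D ($40); total welfare W = $368.
Osei receives Lot A at value $180, so the others get W − 180 = $188.
Without Osei: best allocation of the remaining 2 bidders over all 3 lots is Lindqvist→Lot G ($148), Santos→Lot A ($140), total $288.
VCG payment = (others' best without Osei) − (others' welfare with Osei) = 288 − 188 = $100.

Osei pays $100.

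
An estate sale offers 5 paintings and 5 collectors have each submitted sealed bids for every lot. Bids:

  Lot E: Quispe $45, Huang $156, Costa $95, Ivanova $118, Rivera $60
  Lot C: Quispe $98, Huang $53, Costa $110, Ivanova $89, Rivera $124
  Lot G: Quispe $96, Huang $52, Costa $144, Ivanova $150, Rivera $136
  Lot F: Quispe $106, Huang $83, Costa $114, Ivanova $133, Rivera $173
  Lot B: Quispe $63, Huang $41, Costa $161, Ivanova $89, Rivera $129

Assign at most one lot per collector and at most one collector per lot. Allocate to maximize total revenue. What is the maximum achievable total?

This is a one-to-one assignment (maximum-weight bipartite matching).
Optimal: Quispe→Lot C ($98), Huang→Lot E ($156), Costa→Lot B ($161), Ivanova→Lot G ($150), Rivera→Lot F ($173) — total 98+156+161+150+173 = $738.
Column-greedy (each lot in turn goes to its best remaining collector) gives $607, worse by 131.
Swapping Quispe↔Ivanova (Quispe→Lot G $96, Ivanova→Lot C $89) loses 63.

Max total: $738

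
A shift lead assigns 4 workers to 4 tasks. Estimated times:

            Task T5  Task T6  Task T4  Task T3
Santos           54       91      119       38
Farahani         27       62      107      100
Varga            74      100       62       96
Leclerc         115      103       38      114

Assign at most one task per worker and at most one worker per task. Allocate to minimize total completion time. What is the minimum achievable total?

This is a one-to-one assignment (minimum-cost bipartite matching).
Optimal: Santos→Task T3 (38 min), Farahani→Task T5 (27 min), Varga→Task T6 (100 min), Leclerc→Task T4 (38 min) — total 38+27+100+38 = 203 min.
Row-greedy (each worker in turn takes its cheapest remaining task) gives 230 min, worse by 27.
Next-best assignment: Santos→Task T3, Farahani→Task T6, Varga→Task T5, Leclerc→Task T4 = 212 min.
Checked against all permutations: 203 min is optimal.

Min total: 203 min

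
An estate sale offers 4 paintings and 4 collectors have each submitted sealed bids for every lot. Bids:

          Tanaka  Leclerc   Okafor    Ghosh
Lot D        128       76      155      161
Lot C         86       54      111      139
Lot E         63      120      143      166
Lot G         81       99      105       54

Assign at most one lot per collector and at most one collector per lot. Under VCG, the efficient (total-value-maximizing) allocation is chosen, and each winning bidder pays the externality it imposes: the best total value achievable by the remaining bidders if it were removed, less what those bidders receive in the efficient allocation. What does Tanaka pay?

Tanaka pays $39.

Efficient allocation: Tanaka→Lot D ($128), Leclerc→Lot G ($99), Okafor→Lot E ($143), Ghosh→Lot C ($139); total welfare W = $509.
Tanaka receives Lot D at value $128, so the others get W − 128 = $381.
Without Tanaka: best allocation of the remaining 3 bidders over all 4 lots is Leclerc→Lot G ($99), Okafor→Lot D ($155), Ghosh→Lot E ($166), total $420.
VCG payment = (others' best without Tanaka) − (others' welfare with Tanaka) = 420 − 381 = $39.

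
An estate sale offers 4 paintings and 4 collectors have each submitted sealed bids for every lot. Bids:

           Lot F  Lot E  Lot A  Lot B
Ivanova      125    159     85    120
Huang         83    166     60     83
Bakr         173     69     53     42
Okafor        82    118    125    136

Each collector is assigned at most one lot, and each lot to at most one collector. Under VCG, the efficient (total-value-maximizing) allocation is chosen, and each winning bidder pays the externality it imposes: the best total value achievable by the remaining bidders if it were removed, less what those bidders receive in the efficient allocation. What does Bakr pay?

Efficient allocation: Ivanova→Lot B ($120), Huang→Lot E ($166), Bakr→Lot F ($173), Okafor→Lot A ($125); total welfare W = $584.
Bakr receives Lot F at value $173, so the others get W − 173 = $411.
Without Bakr: best allocation of the remaining 3 bidders over all 4 lots is Ivanova→Lot F ($125), Huang→Lot E ($166), Okafor→Lot B ($136), total $427.
VCG payment = (others' best without Bakr) − (others' welfare with Bakr) = 427 − 411 = $16.

Bakr pays $16.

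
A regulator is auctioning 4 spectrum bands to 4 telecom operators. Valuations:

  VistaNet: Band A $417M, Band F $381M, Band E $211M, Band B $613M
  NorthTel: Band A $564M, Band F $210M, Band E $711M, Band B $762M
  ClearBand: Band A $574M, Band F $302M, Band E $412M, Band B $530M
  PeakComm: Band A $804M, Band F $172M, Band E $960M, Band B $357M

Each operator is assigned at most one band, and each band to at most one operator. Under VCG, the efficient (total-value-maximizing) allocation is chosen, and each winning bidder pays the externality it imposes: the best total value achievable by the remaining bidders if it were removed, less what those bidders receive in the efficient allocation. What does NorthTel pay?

Efficient allocation: VistaNet→Band F ($381M), NorthTel→Band B ($762M), ClearBand→Band A ($574M), PeakComm→Band E ($960M); total welfare W = $2677M.
NorthTel receives Band B at value $762M, so the others get W − 762 = $1915M.
Without NorthTel: best allocation of the remaining 3 bidders over all 4 bands is VistaNet→Band B ($613M), ClearBand→Band A ($574M), PeakComm→Band E ($960M), total $2147M.
VCG payment = (others' best without NorthTel) − (others' welfare with NorthTel) = 2147 − 1915 = $232M.

NorthTel pays $232M.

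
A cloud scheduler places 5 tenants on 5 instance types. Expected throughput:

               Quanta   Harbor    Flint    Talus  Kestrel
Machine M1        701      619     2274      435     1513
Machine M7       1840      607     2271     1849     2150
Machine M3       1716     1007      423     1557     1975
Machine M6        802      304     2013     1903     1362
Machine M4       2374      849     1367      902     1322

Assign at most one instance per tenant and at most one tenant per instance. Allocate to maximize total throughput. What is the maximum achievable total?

Optimal: Quanta→Machine M4 (2374 ops/s), Harbor→Machine M3 (1007 ops/s), Flint→Machine M1 (2274 ops/s), Talus→Machine M6 (1903 ops/s), Kestrel→Machine M7 (2150 ops/s) — total 2374+1007+2274+1903+2150 = 9708 ops/s.
Column-greedy (each instance in turn goes to its best remaining tenant) gives 8892 ops/s, worse by 816.
Next-best assignment: Quanta→Machine M4, Harbor→Machine M1, Flint→Machine M7, Talus→Machine M6, Kestrel→Machine M3 = 9142 ops/s.
No other one-to-one assignment exceeds 9708 ops/s.

Max total: 9708 ops/s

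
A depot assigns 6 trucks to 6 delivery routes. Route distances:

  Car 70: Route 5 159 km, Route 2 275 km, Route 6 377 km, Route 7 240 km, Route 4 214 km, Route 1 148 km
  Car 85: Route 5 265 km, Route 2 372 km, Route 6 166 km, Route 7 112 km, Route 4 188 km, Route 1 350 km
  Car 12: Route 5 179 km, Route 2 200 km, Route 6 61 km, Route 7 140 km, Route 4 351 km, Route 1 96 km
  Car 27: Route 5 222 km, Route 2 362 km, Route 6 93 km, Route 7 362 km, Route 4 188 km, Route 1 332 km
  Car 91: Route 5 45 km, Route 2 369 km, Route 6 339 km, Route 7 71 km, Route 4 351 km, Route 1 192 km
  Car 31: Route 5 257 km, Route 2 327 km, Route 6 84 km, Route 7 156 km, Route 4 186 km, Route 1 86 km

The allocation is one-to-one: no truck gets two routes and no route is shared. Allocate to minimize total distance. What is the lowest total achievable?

This is a one-to-one assignment (minimum-cost bipartite matching).
Optimal: Car 70→Route 4 (214 km), Car 85→Route 7 (112 km), Car 12→Route 2 (200 km), Car 27→Route 6 (93 km), Car 91→Route 5 (45 km), Car 31→Route 1 (86 km) — total 214+112+200+93+45+86 = 750 km.
Row-greedy (each truck in turn takes its cheapest remaining route) gives 881 km, worse by 131.

Minimum total: 750 km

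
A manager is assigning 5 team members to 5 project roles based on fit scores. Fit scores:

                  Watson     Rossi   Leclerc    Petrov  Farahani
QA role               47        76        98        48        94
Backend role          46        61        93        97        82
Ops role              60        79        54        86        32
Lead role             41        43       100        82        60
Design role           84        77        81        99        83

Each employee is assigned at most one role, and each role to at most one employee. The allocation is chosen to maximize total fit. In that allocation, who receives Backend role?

Petrov receives Backend role.

Optimal: Watson→Design role (84 pts), Rossi→Ops role (79 pts), Leclerc→Lead role (100 pts), Petrov→Backend role (97 pts), Farahani→QA role (94 pts) — total 84+79+100+97+94 = 454 pts.
Column-greedy (each role in turn goes to its best remaining employee) gives 418 pts, worse by 36.
Next-best assignment: Watson→Design role, Rossi→Ops role, Leclerc→Backend role, Petrov→Lead role, Farahani→QA role = 432 pts.
Swapping Farahani↔Rossi (Farahani→Ops role 32 pts, Rossi→QA role 76 pts) loses 65.
Petrov's own top role is Design role (99 pts), but forcing Petrov→Design role and reassigning the rest optimally gives only 418 pts — worse by 36.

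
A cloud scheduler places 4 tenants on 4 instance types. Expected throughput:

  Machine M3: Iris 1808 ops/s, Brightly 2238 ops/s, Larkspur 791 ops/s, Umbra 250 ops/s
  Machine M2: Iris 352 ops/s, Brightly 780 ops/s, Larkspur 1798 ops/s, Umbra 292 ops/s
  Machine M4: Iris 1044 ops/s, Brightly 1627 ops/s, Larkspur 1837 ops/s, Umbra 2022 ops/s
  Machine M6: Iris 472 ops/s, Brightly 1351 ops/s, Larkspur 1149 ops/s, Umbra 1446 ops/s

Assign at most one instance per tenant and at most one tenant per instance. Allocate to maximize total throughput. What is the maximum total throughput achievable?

Optimal: Iris→Machine M3 (1808 ops/s), Brightly→Machine M6 (1351 ops/s), Larkspur→Machine M2 (1798 ops/s), Umbra→Machine M4 (2022 ops/s) — total 1808+1351+1798+2022 = 6979 ops/s.
Row-greedy (each tenant in turn takes its best remaining instance) gives 6679 ops/s, worse by 300.

Max total: 6979 ops/s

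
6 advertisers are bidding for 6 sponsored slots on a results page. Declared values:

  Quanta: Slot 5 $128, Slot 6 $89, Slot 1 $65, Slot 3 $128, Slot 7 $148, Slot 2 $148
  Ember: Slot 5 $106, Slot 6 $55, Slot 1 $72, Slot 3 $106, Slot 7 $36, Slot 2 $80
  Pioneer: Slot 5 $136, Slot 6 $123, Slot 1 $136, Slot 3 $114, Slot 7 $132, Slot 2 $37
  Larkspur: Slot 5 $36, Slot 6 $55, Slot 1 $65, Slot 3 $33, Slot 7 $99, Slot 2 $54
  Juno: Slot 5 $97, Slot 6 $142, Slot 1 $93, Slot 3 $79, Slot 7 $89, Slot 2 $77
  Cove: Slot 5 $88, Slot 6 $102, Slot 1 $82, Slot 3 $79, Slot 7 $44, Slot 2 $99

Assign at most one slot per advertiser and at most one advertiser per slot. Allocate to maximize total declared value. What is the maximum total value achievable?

Optimal: Quanta→Slot 2 ($148), Ember→Slot 3 ($106), Pioneer→Slot 1 ($136), Larkspur→Slot 7 ($99), Juno→Slot 6 ($142), Cove→Slot 5 ($88) — total 148+106+136+99+142+88 = $719.
Row-greedy (each advertiser in turn takes its best remaining slot) gives $623, worse by 96.
Next-best assignment: Quanta→Slot 2, Ember→Slot 3, Pioneer→Slot 5, Larkspur→Slot 7, Juno→Slot 6, Cove→Slot 1 = $713.
Swapping Cove↔Ember (Cove→Slot 3 $79, Ember→Slot 5 $106) loses 9.
Checked against all permutations: $719 is optimal.

Maximum total: $719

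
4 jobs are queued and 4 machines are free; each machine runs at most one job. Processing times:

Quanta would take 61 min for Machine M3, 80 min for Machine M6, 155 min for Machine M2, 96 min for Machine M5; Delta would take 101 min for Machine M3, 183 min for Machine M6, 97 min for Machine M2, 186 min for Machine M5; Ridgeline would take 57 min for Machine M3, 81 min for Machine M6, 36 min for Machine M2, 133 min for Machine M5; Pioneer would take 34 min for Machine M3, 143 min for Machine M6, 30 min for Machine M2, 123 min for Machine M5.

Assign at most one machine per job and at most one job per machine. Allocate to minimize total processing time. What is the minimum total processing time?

Optimal: Quanta→Machine M5 (96 min), Delta→Machine M3 (101 min), Ridgeline→Machine M6 (81 min), Pioneer→Machine M2 (30 min) — total 96+101+81+30 = 308 min.
Row-greedy (each job in turn takes its cheapest remaining machine) gives 362 min, worse by 54.

Min total: 308 min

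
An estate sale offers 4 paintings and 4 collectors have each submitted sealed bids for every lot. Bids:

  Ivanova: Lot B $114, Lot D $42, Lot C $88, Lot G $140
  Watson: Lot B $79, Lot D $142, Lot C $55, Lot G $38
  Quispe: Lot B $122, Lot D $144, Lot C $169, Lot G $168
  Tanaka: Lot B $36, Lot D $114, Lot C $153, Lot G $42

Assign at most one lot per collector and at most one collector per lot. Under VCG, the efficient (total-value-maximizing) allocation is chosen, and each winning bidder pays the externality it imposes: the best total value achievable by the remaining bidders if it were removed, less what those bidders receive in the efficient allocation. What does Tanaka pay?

Efficient allocation: Ivanova→Lot B ($114), Watson→Lot D ($142), Quispe→Lot G ($168), Tanaka→Lot C ($153); total welfare W = $577.
Tanaka receives Lot C at value $153, so the others get W − 153 = $424.
Without Tanaka: best allocation of the remaining 3 bidders over all 4 lots is Ivanova→Lot G ($140), Watson→Lot D ($142), Quispe→Lot C ($169), total $451.
VCG payment = (others' best without Tanaka) − (others' welfare with Tanaka) = 451 − 424 = $27.

Tanaka pays $27.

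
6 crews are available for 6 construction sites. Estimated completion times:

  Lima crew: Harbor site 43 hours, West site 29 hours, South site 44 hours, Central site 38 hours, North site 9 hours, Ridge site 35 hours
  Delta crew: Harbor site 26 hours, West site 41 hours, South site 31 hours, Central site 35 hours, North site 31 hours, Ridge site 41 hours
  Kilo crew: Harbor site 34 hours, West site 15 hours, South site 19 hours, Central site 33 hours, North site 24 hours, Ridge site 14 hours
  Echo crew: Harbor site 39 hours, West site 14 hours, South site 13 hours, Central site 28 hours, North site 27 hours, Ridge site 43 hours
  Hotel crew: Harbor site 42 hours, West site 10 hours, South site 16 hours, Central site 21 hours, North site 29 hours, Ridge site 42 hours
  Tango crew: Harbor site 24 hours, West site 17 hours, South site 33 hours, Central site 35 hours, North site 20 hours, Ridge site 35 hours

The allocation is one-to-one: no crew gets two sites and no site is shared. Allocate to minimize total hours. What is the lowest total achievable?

Minimum total: 100 hours

Optimal: Lima crew→North site (9 hours), Delta crew→Harbor site (26 hours), Kilo crew→Ridge site (14 hours), Echo crew→South site (13 hours), Hotel crew→Central site (21 hours), Tango crew→West site (17 hours) — total 9+26+14+13+21+17 = 100 hours.
Min-entry greedy (repeatedly take the single cheapest remaining cell) gives 105 hours, worse by 5.
Swapping Echo crew↔Kilo crew (Echo crew→Ridge site 43 hours, Kilo crew→South site 19 hours) adds 35.
Checked against all permutations: 100 hours is optimal.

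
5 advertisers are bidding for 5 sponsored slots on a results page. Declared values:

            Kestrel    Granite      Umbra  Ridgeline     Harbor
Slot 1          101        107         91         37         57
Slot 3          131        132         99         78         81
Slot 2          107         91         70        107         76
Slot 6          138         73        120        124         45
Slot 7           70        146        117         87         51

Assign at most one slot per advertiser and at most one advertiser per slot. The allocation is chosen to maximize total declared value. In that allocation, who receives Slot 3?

Optimal: Kestrel→Slot 3 ($131), Granite→Slot 7 ($146), Umbra→Slot 1 ($91), Ridgeline→Slot 6 ($124), Harbor→Slot 2 ($76) — total 131+146+91+124+76 = $568.
Column-greedy (each slot in turn goes to its best remaining advertiser) gives $516, worse by 52.
Kestrel's own top slot is Slot 6 ($138), but forcing Kestrel→Slot 6 and reassigning the rest optimally gives only $563 — worse by 5.

Kestrel receives Slot 3.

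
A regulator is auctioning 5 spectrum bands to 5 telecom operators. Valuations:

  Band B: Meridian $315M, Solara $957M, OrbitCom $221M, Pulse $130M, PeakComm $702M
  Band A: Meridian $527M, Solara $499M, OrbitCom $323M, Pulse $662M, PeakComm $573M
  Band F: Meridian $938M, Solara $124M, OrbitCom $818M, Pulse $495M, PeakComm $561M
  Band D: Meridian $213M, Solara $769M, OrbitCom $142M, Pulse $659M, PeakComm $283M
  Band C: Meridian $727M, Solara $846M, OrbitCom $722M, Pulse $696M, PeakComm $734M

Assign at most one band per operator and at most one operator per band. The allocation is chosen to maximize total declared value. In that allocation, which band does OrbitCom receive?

OrbitCom receives Band C.

Treat this as an assignment problem: match each operator to one band.
Optimal: Meridian→Band F ($938M), Solara→Band B ($957M), OrbitCom→Band C ($722M), Pulse→Band D ($659M), PeakComm→Band A ($573M) — total 938+957+722+659+573 = $3849M.
Row-greedy (each operator in turn takes its best remaining band) gives $3562M, worse by 287.
Every other assignment is strictly worse.
OrbitCom's own top band is Band F ($818M), but forcing OrbitCom→Band F and reassigning the rest optimally gives only $3734M — worse by 115.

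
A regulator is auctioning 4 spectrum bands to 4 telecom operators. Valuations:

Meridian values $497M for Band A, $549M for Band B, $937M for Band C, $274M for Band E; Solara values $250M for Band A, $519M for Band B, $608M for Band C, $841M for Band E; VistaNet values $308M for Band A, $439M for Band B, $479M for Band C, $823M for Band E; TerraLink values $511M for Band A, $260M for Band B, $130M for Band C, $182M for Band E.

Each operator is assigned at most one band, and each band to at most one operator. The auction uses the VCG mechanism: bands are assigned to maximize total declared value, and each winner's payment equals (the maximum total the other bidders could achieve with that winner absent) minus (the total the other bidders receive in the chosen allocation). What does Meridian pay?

Efficient allocation: Meridian→Band C ($937M), Solara→Band B ($519M), VistaNet→Band E ($823M), TerraLink→Band A ($511M); total welfare W = $2790M.
Meridian receives Band C at value $937M, so the others get W − 937 = $1853M.
Without Meridian: best allocation of the remaining 3 bidders over all 4 bands is Solara→Band C ($608M), VistaNet→Band E ($823M), TerraLink→Band A ($511M), total $1942M.
VCG payment = (others' best without Meridian) − (others' welfare with Meridian) = 1942 − 1853 = $89M.

Meridian pays $89M.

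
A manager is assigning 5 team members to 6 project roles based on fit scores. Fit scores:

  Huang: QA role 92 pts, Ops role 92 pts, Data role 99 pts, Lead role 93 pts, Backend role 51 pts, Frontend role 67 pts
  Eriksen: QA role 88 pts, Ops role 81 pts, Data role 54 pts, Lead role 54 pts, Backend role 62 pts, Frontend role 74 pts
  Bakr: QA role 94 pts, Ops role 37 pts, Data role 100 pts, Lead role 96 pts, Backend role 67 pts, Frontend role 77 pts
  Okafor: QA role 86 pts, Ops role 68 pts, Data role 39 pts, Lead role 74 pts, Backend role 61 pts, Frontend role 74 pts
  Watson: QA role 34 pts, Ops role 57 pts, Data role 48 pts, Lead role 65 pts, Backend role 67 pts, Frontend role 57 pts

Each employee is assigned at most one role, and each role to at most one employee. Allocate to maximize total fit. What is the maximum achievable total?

Maximum total: 429 pts

Treat this as an assignment problem: match each employee to one role.
Optimal: Huang→Data role (99 pts), Eriksen→Ops role (81 pts), Bakr→Lead role (96 pts), Okafor→QA role (86 pts), Watson→Backend role (67 pts) — total 99+81+96+86+67 = 429 pts.
Next-best assignment: Huang→Lead role, Eriksen→Ops role, Bakr→Data role, Okafor→QA role, Watson→Backend role = 427 pts.
Swapping Eriksen↔Watson (Eriksen→Backend role 62 pts, Watson→Ops role 57 pts) loses 29.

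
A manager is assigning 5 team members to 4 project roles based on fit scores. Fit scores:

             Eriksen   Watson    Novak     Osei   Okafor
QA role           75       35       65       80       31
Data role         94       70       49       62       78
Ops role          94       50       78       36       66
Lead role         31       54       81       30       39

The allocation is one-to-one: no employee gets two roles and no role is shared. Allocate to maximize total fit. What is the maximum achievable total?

This is a one-to-one assignment (maximum-weight bipartite matching).
Optimal: Osei→QA role (80 pts), Okafor→Data role (78 pts), Eriksen→Ops role (94 pts), Novak→Lead role (81 pts) — total 80+78+94+81 = 333 pts.
Max-entry greedy (repeatedly take the single best remaining cell) gives 321 pts, worse by 12.
Swapping Osei↔Okafor (Osei→Data role 62 pts, Okafor→QA role 31 pts) loses 65.
Every other assignment is strictly worse.

Max total: 333 pts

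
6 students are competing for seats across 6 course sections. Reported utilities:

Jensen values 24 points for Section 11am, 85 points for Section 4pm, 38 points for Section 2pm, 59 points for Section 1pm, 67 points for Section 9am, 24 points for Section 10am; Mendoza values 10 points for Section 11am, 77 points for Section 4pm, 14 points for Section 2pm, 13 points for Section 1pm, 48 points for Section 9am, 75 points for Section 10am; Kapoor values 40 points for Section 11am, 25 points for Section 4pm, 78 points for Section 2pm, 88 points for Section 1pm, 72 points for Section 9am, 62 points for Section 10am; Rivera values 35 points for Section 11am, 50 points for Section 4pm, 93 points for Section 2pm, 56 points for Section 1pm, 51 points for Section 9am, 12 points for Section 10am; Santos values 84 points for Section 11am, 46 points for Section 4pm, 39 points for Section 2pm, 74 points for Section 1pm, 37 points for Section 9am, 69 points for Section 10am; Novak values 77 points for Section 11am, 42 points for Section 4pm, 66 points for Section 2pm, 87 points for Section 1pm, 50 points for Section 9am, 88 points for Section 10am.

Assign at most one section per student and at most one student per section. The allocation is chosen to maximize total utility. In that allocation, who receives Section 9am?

Jensen receives Section 9am.

Optimal: Jensen→Section 9am (67 points), Mendoza→Section 4pm (77 points), Kapoor→Section 1pm (88 points), Rivera→Section 2pm (93 points), Santos→Section 11am (84 points), Novak→Section 10am (88 points) — total 67+77+88+93+84+88 = 497 points.
Column-greedy (each section in turn goes to its best remaining student) gives 475 points, worse by 22.
Next-best assignment: Jensen→Section 4pm, Mendoza→Section 10am, Kapoor→Section 9am, Rivera→Section 2pm, Santos→Section 11am, Novak→Section 1pm = 496 points.
Swapping Mendoza↔Kapoor (Mendoza→Section 1pm 13 points, Kapoor→Section 4pm 25 points) loses 127.
Every other assignment is strictly worse.
Jensen's own top section is Section 4pm (85 points), but forcing Jensen→Section 4pm and reassigning the rest optimally gives only 496 points — worse by 1.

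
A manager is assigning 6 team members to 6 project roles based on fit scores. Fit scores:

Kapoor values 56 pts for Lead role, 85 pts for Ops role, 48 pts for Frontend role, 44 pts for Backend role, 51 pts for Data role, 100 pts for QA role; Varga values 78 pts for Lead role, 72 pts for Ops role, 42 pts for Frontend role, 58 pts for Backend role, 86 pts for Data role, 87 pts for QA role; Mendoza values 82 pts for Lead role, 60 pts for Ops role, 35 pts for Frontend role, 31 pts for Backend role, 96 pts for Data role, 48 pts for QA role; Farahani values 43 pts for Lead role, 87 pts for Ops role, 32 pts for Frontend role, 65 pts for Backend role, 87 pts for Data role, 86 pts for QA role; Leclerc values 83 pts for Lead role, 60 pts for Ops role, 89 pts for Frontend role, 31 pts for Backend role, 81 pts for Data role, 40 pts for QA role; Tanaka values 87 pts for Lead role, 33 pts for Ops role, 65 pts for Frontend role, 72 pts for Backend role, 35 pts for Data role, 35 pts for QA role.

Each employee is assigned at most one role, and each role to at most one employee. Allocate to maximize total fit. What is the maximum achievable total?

Max total: 522 pts

This is the linear assignment problem.
Optimal: Kapoor→QA role (100 pts), Varga→Lead role (78 pts), Mendoza→Data role (96 pts), Farahani→Ops role (87 pts), Leclerc→Frontend role (89 pts), Tanaka→Backend role (72 pts) — total 100+78+96+87+89+72 = 522 pts.
Column-greedy (each role in turn goes to its best remaining employee) gives 517 pts, worse by 5.
Next-best assignment: Kapoor→QA role, Varga→Backend role, Mendoza→Data role, Farahani→Ops role, Leclerc→Frontend role, Tanaka→Lead role = 517 pts.
No other one-to-one assignment exceeds 522 pts.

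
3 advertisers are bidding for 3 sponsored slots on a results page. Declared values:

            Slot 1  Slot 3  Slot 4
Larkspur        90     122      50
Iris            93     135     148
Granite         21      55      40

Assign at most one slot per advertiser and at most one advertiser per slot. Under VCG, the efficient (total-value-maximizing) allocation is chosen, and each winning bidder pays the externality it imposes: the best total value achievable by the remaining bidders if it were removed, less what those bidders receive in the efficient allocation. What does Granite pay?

Efficient allocation: Larkspur→Slot 1 ($90), Iris→Slot 4 ($148), Granite→Slot 3 ($55); total welfare W = $293.
Granite receives Slot 3 at value $55, so the others get W − 55 = $238.
Without Granite: best allocation of the remaining 2 bidders over all 3 slots is Larkspur→Slot 3 ($122), Iris→Slot 4 ($148), total $270.
VCG payment = (others' best without Granite) − (others' welfare with Granite) = 270 − 238 = $32.

Granite pays $32.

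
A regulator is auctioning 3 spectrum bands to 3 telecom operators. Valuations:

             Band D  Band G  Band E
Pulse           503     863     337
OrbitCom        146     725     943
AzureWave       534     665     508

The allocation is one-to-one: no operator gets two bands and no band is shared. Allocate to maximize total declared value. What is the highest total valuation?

Max total: $2340M

Optimal: Pulse→Band G ($863M), OrbitCom→Band E ($943M), AzureWave→Band D ($534M) — total 863+943+534 = $2340M.
Swapping AzureWave↔Pulse (AzureWave→Band G $665M, Pulse→Band D $503M) loses 229.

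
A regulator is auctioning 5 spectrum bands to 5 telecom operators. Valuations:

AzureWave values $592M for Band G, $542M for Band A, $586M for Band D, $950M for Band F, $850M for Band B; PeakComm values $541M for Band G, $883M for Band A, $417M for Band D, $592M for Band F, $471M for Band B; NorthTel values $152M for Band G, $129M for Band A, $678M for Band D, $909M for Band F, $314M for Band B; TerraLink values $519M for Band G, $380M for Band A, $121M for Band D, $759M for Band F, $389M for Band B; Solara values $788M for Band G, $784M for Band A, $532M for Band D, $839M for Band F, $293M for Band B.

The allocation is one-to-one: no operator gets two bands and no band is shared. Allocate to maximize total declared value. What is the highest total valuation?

Max total: $3958M

Optimal: AzureWave→Band B ($850M), PeakComm→Band A ($883M), NorthTel→Band D ($678M), TerraLink→Band F ($759M), Solara→Band G ($788M) — total 850+883+678+759+788 = $3958M.
Column-greedy (each band in turn goes to its best remaining operator) gives $3688M, worse by 270.
Next-best assignment: AzureWave→Band B, PeakComm→Band A, NorthTel→Band D, TerraLink→Band G, Solara→Band F = $3769M.
No other one-to-one assignment exceeds $3958M.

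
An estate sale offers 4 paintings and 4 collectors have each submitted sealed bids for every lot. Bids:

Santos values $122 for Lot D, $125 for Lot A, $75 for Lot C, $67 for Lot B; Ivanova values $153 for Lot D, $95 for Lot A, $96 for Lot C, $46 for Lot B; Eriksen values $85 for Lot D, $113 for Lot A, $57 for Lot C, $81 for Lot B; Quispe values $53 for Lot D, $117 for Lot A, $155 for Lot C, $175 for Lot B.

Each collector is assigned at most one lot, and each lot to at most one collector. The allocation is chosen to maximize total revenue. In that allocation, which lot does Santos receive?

Santos receives Lot C.

This is the linear assignment problem.
Optimal: Santos→Lot C ($75), Ivanova→Lot D ($153), Eriksen→Lot A ($113), Quispe→Lot B ($175) — total 75+153+113+175 = $516.
Next-best assignment: Santos→Lot A, Ivanova→Lot D, Eriksen→Lot B, Quispe→Lot C = $514.
No other one-to-one assignment exceeds $516.
Santos's own top lot is Lot A ($125), but forcing Santos→Lot A and reassigning the rest optimally gives only $514 — worse by 2.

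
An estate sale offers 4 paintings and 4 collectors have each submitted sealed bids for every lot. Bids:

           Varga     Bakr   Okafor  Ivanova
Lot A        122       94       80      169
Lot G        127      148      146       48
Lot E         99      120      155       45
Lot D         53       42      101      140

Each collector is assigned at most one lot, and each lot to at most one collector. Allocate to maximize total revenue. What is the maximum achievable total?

Optimal: Varga→Lot A ($122), Bakr→Lot G ($148), Okafor→Lot E ($155), Ivanova→Lot D ($140) — total 122+148+155+140 = $565.
Max-entry greedy (repeatedly take the single best remaining cell) gives $525, worse by 40.
Swapping Varga↔Okafor (Varga→Lot E $99, Okafor→Lot A $80) loses 98.
Checked against all permutations: $565 is optimal.

Max total: $565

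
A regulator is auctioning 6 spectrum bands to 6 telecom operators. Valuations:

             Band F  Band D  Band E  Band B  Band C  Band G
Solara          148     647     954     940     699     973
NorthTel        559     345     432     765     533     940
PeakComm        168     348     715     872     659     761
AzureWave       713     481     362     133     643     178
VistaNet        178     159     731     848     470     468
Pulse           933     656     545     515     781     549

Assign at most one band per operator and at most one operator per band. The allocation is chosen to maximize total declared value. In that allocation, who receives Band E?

This is the linear assignment problem.
Optimal: Solara→Band E ($954M), NorthTel→Band G ($940M), PeakComm→Band C ($659M), AzureWave→Band D ($481M), VistaNet→Band B ($848M), Pulse→Band F ($933M) — total 954+940+659+481+848+933 = $4815M.
Row-greedy (each operator in turn takes its best remaining band) gives $4292M, worse by 523.
Swapping Pulse↔Solara (Pulse→Band E $545M, Solara→Band F $148M) loses 1194.
Solara's own top band is Band G ($973M), but forcing Solara→Band G and reassigning the rest optimally gives only $4542M — worse by 273.

Solara receives Band E.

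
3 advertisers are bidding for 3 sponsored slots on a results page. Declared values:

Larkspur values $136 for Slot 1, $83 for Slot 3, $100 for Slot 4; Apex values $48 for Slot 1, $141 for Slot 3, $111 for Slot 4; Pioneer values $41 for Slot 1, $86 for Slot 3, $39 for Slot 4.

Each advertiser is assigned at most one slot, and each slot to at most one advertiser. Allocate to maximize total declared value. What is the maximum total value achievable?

Max total: $333

This is the linear assignment problem.
Optimal: Larkspur→Slot 1 ($136), Apex→Slot 4 ($111), Pioneer→Slot 3 ($86) — total 136+111+86 = $333.
Max-entry greedy (repeatedly take the single best remaining cell) gives $316, worse by 17.
Next-best assignment: Larkspur→Slot 1, Apex→Slot 3, Pioneer→Slot 4 = $316.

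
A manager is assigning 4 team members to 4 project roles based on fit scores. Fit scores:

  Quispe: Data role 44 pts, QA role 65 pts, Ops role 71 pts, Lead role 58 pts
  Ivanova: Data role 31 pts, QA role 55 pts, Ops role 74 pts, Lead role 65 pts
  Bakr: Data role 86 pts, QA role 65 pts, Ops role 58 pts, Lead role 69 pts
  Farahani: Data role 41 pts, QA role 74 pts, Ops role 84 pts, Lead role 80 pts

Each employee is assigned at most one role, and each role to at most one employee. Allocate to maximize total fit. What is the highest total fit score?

Max total: 305 pts

Optimal: Quispe→QA role (65 pts), Ivanova→Ops role (74 pts), Bakr→Data role (86 pts), Farahani→Lead role (80 pts) — total 65+74+86+80 = 305 pts.
Swapping Quispe↔Farahani (Quispe→Lead role 58 pts, Farahani→QA role 74 pts) loses 13.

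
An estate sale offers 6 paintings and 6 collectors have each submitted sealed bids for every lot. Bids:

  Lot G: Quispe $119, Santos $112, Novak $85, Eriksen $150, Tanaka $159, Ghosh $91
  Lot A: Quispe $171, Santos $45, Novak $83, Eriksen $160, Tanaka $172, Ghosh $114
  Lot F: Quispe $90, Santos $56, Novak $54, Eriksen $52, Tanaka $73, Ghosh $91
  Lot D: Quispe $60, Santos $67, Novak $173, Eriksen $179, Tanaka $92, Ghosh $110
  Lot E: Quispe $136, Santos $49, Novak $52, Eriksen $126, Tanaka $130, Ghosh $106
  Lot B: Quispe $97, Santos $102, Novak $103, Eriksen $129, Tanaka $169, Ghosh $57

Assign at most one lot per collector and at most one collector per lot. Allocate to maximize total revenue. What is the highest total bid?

This is the linear assignment problem.
Optimal: Quispe→Lot A ($171), Santos→Lot G ($112), Novak→Lot D ($173), Eriksen→Lot E ($126), Tanaka→Lot B ($169), Ghosh→Lot F ($91) — total 171+112+173+126+169+91 = $842.
Row-greedy (each collector in turn takes its best remaining lot) gives $806, worse by 36.
Every other assignment is strictly worse.

Maximum total: $842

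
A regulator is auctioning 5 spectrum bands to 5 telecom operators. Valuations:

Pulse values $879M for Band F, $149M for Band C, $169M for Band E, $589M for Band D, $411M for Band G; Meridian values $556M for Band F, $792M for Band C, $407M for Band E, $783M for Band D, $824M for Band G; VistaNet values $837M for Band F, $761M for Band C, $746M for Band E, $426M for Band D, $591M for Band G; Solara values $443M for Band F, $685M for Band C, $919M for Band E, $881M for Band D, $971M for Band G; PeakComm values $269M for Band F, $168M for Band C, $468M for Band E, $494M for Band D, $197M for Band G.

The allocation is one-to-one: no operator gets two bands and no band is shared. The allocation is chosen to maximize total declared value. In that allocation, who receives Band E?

Treat this as an assignment problem: match each operator to one band.
Optimal: Pulse→Band F ($879M), Meridian→Band C ($792M), VistaNet→Band E ($746M), Solara→Band G ($971M), PeakComm→Band D ($494M) — total 879+792+746+971+494 = $3882M.
Row-greedy (each operator in turn takes its best remaining band) gives $3877M, worse by 5.
Swapping VistaNet↔Meridian (VistaNet→Band C $761M, Meridian→Band E $407M) loses 370.
VistaNet's own top band is Band F ($837M), but forcing VistaNet→Band F and reassigning the rest optimally gives only $3657M — worse by 225.

VistaNet receives Band E.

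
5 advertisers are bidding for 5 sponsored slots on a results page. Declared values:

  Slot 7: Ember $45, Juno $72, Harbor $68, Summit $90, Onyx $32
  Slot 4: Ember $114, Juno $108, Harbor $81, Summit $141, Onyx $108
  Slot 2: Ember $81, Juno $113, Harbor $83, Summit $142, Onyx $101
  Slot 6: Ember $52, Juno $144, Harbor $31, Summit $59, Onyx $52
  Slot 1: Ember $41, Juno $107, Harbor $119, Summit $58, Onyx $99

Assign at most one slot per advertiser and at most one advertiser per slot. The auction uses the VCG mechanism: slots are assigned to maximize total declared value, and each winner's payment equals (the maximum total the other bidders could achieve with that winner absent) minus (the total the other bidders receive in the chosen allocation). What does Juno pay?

Juno pays $3.

Efficient allocation: Ember→Slot 4 ($114), Juno→Slot 6 ($144), Harbor→Slot 1 ($119), Summit→Slot 7 ($90), Onyx→Slot 2 ($101); total welfare W = $568.
Juno receives Slot 6 at value $144, so the others get W − 144 = $424.
Without Juno: best allocation of the remaining 4 bidders over all 5 slots is Ember→Slot 4 ($114), Harbor→Slot 1 ($119), Summit→Slot 2 ($142), Onyx→Slot 6 ($52), total $427.
VCG payment = (others' best without Juno) − (others' welfare with Juno) = 427 − 424 = $3.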